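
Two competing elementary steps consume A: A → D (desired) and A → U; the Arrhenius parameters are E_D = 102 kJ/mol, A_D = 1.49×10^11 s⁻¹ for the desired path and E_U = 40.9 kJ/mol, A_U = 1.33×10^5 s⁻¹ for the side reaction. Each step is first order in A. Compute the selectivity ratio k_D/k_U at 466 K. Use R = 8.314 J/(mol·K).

0.159

Since both paths have the same order in A, the concentration cancels and S_{D/U} = k_D/k_U = (A_D/A_U)·exp[(E_U−E_D)/(RT)].
(E_U−E_D)/(RT) = (40.9−102)×10³/(8.314×466) = -61100/3874 = -15.77.
k_D/k_U = (1.49×10^11/1.33×10^5)·exp(-15.77) = 1.120×10^6 × 1.416×10^-7 = 0.159.
Since E_D > E_U, raising the temperature improves selectivity toward D.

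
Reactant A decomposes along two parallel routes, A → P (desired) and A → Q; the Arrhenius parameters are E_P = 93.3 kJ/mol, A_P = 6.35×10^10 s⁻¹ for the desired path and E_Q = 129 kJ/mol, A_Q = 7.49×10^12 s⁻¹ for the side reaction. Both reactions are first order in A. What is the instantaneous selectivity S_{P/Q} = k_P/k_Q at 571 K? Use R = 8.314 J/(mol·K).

With equal orders, S_{P/Q} = k_P/k_Q = (A_P/A_Q)·exp[(E_Q−E_P)/(RT)].
(E_Q−E_P)/(RT) = (129−93.3)×10³/(8.314×571) = 35700/4747 = 7.520.
k_P/k_Q = (6.35×10^10/7.49×10^12)·exp(7.520) = 0.008478 × 1845 = 15.6.
Since E_P < E_Q, lowering the temperature improves selectivity toward P.

15.6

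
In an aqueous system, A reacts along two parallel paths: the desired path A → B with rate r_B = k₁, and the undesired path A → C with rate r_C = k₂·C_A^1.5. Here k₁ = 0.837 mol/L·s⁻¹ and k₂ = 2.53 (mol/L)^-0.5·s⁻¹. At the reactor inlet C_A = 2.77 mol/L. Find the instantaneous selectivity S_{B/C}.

S_{B/C} = r_B/r_C = (k₁)/(k₂·C_A^1.5) = (k₁/k₂)·C_A^-1.5.
= (0.837) / (2.53×2.770^1.5) = 0.8370/11.66 = 0.0718.
The undesired path is higher order in A, so low C_A (CSTR or dilute feed) favours B.

0.0718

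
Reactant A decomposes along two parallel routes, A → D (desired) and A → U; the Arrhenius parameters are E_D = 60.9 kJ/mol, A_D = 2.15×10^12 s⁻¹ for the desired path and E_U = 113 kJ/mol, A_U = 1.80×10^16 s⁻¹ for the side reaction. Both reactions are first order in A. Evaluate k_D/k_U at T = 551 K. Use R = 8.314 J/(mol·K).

k_D/k_U = (A_D/A_U)·exp[−(E_D−E_U)/(RT)] = (A_D/A_U)·exp[(E_U−E_D)/(RT)].
(E_U−E_D)/(RT) = (113−60.9)×10³/(8.314×551) = 52100/4581 = 11.37.
k_D/k_U = (2.15×10^12/1.80×10^16)·exp(11.37) = 1.194×10^-4 × 86945 = 10.4.

10.4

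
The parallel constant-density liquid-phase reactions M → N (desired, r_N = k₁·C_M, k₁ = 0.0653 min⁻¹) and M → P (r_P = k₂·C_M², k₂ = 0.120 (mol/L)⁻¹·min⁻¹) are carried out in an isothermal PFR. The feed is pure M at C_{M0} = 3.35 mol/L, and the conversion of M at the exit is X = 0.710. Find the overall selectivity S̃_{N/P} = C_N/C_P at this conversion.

0.275

C_M = C_{M0}(1−X) = 0.9715 mol/L.
Along a PFR/batch, dC_N/dC_M = −r_N/(r_N+r_P) = −k₁/(k₁+k₂·C_M).
Integrating from C_{M0} to C_M: C_N = (0.0653/0.120)·ln[(0.0653+0.120·3.35)/(0.0653+0.120·0.972)] = 0.5442·ln(0.4673/0.1819) = 0.5135 mol/L.
C_P = (C_{M0}−C_M)−C_N = 1.865 mol/L; S̃_{N/P} = 0.5135/1.865 = 0.275.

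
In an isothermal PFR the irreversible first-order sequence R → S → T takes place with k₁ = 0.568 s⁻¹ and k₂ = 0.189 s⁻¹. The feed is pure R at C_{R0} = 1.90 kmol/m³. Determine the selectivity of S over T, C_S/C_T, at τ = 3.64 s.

1.82

Solving the coupled first-order balances gives C_S(τ) = [k₁/(k₂−k₁)]·C_{R0}·(e^(−k₁τ) − e^(−k₂τ)).
e^(−k₁τ) = e^(−0.568×3.64) = e^(−2.068) = 0.1265; e^(−k₂τ) = e^(−0.6880) = 0.5026.
C_S = 0.568×1.90/(0.189−0.568) × (0.1265−0.5026) = (-2.847)×(-0.3761) = 1.071 kmol/m³.
C_R = C_{R0}e^(−k₁τ) = 0.2403 kmol/m³, so C_T = C_{R0}−C_R−C_S = 0.5887 kmol/m³; C_S/C_T = 1.82.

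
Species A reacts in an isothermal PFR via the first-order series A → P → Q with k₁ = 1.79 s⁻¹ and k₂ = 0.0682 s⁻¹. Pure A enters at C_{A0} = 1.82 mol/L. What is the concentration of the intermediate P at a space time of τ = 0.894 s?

1.40 mol/L

For first-order series with pure A initially, C_P(τ) = k₁C_{A0}/(k₂−k₁)·(e^(−k₁τ) − e^(−k₂τ)).
e^(−k₁τ) = e^(−1.79×0.894) = e^(−1.600) = 0.2018; e^(−k₂τ) = e^(−0.06097) = 0.9409.
C_P = 1.79×1.82/(0.0682−1.79) × (0.2018−0.9409) = (-1.892)×(-0.7390) = 1.398 mol/L.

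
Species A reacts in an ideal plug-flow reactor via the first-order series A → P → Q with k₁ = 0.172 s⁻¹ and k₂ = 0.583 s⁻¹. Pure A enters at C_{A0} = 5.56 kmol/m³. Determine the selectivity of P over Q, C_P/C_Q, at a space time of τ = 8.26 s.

Solving the coupled first-order balances gives C_P(τ) = [k₁/(k₂−k₁)]·C_{A0}·(e^(−k₁τ) − e^(−k₂τ)).
e^(−k₁τ) = e^(−0.172×8.26) = e^(−1.421) = 0.2415; e^(−k₂τ) = e^(−4.816) = 0.008103.
C_P = 0.172×5.56/(0.583−0.172) × (0.2415−0.008103) = 2.327×0.2334 = 0.5432 kmol/m³.
C_A = C_{A0}e^(−k₁τ) = 1.343 kmol/m³, so C_Q = C_{A0}−C_A−C_P = 3.674 kmol/m³; C_P/C_Q = 0.148.

0.148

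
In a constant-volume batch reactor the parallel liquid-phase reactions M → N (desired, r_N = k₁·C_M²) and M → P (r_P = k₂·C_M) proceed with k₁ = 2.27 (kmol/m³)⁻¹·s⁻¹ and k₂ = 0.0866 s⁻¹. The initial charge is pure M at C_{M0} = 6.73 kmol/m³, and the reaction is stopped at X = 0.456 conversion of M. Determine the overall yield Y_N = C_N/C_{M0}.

C_M = C_{M0}(1−X) = 3.661 kmol/m³.
Along a PFR/batch, dC_P/dC_M = −r_P/(r_N+r_P) = −k₂/(k₂+k₁·C_M).
Integrating from C_{M0} to C_M: C_P = (0.0866/2.27)·ln[(0.0866+2.27·6.73)/(0.0866+2.27·3.66)] = 0.03815·ln(15.36/8.397) = 0.02305 kmol/m³.
Then C_N = (C_{M0}−C_M) − C_P = 3.069 − 0.02305 = 3.046 kmol/m³.
Y_N = C_N/C_{M0} = 3.046/6.73 = 0.453.

0.453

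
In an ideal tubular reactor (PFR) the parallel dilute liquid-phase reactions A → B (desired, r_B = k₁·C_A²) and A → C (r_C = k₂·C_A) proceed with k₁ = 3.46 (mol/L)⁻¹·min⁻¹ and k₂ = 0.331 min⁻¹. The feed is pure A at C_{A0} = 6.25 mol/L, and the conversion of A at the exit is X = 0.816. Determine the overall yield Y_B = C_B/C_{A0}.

0.791

C_A = C_{A0}(1−X) = 1.150 mol/L.
Along a PFR/batch, dC_C/dC_A = −r_C/(r_B+r_C) = −k₂/(k₂+k₁·C_A).
Integrating from C_{A0} to C_A: C_C = (0.331/3.46)·ln[(0.331+3.46·6.25)/(0.331+3.46·1.15)] = 0.09566·ln(21.96/4.310) = 0.1558 mol/L.
Then C_B = (C_{A0}−C_A) − C_C = 5.100 − 0.1558 = 4.944 mol/L.
Y_B = C_B/C_{A0} = 4.944/6.25 = 0.791.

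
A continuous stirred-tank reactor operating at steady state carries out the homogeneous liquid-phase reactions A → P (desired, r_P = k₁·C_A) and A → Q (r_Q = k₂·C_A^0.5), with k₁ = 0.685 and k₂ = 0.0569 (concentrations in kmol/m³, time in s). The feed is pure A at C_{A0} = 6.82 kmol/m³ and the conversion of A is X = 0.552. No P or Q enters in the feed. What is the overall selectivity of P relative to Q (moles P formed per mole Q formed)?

Exit C_A = C_{A0}(1−X) = 6.82×0.448 = 3.055 kmol/m³.
Rates in a CSTR are evaluated at the outlet concentration: r_P = 0.685×3.055 = 2.093, r_Q = 0.0569×3.055^0.5 = 0.09946.
Overall selectivity = C_P/C_Q = r_Pτ/(r_Qτ) = r_P/r_Q = 21.0.

21.0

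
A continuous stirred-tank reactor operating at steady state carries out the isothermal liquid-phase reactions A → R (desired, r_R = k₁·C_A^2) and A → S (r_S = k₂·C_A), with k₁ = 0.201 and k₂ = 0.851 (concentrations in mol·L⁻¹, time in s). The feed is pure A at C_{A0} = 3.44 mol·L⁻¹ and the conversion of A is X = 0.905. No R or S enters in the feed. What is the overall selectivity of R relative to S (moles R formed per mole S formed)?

0.0772

Exit C_A = C_{A0}(1−X) = 3.44×0.0950 = 0.3268 mol·L⁻¹.
A CSTR operates uniformly at the exit composition, giving r_R = 0.02147 and r_S = 0.2781 (each k·C_A^n at C_A = 0.3268).
Overall selectivity = C_R/C_S = r_Rτ/(r_Sτ) = r_R/r_S = 0.0772.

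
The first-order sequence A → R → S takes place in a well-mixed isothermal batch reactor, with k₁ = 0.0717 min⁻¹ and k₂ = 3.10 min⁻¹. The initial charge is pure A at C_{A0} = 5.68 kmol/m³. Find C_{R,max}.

0.120 kmol/m³

Evaluating C_R at t_opt = ln(k₂/k₁)/(k₂−k₁) gives C_{R,max}/C_{A0} = (k₁/k₂)^[k₂/(k₂−k₁)].
= (0.0717/3.10)^(3.10/(3.10−0.0717)) = (0.02313)^(1.024) = 0.02116.
C_{R,max} = 0.02116×5.68 = 0.120 kmol/m³.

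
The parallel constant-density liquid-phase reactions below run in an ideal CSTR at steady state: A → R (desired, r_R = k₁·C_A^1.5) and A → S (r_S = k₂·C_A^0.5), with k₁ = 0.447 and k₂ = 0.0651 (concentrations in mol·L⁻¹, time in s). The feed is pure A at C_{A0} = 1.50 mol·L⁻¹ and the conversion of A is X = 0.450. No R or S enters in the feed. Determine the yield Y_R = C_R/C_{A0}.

0.382

Exit C_A = C_{A0}(1−X) = 1.50×0.550 = 0.8250 mol·L⁻¹.
Rates in a CSTR are evaluated at the outlet concentration: r_R = 0.447×0.8250^1.5 = 0.3350, r_S = 0.0651×0.8250^0.5 = 0.05913.
Fraction of consumed A going to R: r_R/(r_R+r_S) = 0.8500.
C_R = 0.8500·C_{A0}·X = 0.8500×1.50×0.450 = 0.574 mol·L⁻¹; Y_R = C_R/C_{A0} = 0.382.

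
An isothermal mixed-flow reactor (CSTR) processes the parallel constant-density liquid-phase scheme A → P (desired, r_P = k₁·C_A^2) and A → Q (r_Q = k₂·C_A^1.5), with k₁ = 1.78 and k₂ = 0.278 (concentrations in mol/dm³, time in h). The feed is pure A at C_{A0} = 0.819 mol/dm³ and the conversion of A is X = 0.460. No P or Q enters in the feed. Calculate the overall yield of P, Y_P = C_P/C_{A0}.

Exit C_A = C_{A0}(1−X) = 0.819×0.540 = 0.4423 mol/dm³.
In a CSTR the entire volume is at exit conditions, so r_P = 1.78×0.4423^2 = 0.3482 and r_Q = 0.278×0.4423^1.5 = 0.08176.
Fraction of consumed A going to P: r_P/(r_P+r_Q) = 0.8098.
C_P = 0.8098·C_{A0}·X = 0.8098×0.819×0.460 = 0.305 mol/dm³; Y_P = C_P/C_{A0} = 0.373.

0.373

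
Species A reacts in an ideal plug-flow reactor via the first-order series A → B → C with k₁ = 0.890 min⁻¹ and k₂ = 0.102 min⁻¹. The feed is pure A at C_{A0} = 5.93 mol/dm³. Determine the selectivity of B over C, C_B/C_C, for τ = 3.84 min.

3.02

For first-order series with pure A initially, C_B(τ) = k₁C_{A0}/(k₂−k₁)·(e^(−k₁τ) − e^(−k₂τ)).
e^(−k₁τ) = e^(−0.890×3.84) = e^(−3.418) = 0.03279; e^(−k₂τ) = e^(−0.3917) = 0.6759.
C_B = 0.890×5.93/(0.102−0.890) × (0.03279−0.6759) = (-6.698)×(-0.6431) = 4.307 mol/dm³.
C_A = C_{A0}e^(−k₁τ) = 0.1945 mol/dm³, so C_C = C_{A0}−C_A−C_B = 1.428 mol/dm³; C_B/C_C = 3.02.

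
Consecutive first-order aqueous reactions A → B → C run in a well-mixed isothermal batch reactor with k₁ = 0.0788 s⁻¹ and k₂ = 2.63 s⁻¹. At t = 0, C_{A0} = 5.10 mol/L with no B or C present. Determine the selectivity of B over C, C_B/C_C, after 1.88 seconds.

0.237

Solving the coupled first-order balances gives C_B(t) = [k₁/(k₂−k₁)]·C_{A0}·(e^(−k₁t) − e^(−k₂t)).
e^(−k₁t) = e^(−0.0788×1.88) = e^(−0.1481) = 0.8623; e^(−k₂t) = e^(−4.944) = 0.007123.
C_B = 0.0788×5.10/(2.63−0.0788) × (0.8623−0.007123) = 0.1575×0.8552 = 0.1347 mol/L.
C_A = C_{A0}e^(−k₁t) = 4.398 mol/L, so C_C = C_{A0}−C_A−C_B = 0.5675 mol/L; C_B/C_C = 0.237.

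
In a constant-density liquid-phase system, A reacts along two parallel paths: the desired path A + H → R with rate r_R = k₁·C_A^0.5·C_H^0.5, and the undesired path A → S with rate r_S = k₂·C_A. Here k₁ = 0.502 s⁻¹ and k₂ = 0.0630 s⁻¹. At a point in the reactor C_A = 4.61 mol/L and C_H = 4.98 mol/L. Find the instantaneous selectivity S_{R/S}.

8.28

S_{R/S} = r_R/r_S = (k₁·C_A^0.5·C_H^0.5)/(k₂·C_A) = (k₁/k₂)·C_A^-0.5·C_H^0.5.
= (0.502×4.610^0.5×4.980^0.5) / (0.0630×4.610) = 2.405/0.2904 = 8.28.
The undesired path is higher order in A, so low C_A (CSTR or dilute feed) favours R.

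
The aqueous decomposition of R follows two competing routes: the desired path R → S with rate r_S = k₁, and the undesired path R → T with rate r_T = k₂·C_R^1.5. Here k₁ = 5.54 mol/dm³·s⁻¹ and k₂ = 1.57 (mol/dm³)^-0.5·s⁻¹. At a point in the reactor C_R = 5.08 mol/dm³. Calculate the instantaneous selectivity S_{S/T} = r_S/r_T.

S_{S/T} = r_S/r_T = (k₁)/(k₂·C_R^1.5) = (k₁/k₂)·C_R^-1.5.
= (5.54) / (1.57×5.080^1.5) = 5.540/17.98 = 0.308.

0.308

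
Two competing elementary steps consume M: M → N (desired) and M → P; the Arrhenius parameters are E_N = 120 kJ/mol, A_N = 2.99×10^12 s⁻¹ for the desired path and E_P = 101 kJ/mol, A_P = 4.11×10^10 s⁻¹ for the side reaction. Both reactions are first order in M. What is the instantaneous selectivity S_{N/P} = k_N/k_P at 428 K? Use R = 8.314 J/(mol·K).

Since both paths have the same order in M, the concentration cancels and S_{N/P} = k_N/k_P = (A_N/A_P)·exp[(E_P−E_N)/(RT)].
(E_P−E_N)/(RT) = (101−120)×10³/(8.314×428) = -19000/3558 = -5.339.
k_N/k_P = (2.99×10^12/4.11×10^10)·exp(-5.339) = 72.75 × 0.004798 = 0.349.
Since E_N > E_P, raising the temperature improves selectivity toward N.

0.349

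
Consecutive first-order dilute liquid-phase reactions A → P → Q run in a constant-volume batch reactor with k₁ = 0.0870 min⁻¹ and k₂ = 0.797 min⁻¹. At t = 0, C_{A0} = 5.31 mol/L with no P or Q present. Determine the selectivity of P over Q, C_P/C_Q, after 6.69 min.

0.182

The intermediate concentration in a first-order A→B→C sequence is C_P = k₁C_{A0}(e^(−k₁t) − e^(−k₂t))/(k₂−k₁).
e^(−k₁t) = e^(−0.0870×6.69) = e^(−0.5820) = 0.5588; e^(−k₂t) = e^(−5.332) = 0.004835.
C_P = 0.0870×5.31/(0.797−0.0870) × (0.5588−0.004835) = 0.6507×0.5539 = 0.3604 mol/L.
C_A = C_{A0}e^(−k₁t) = 2.967 mol/L, so C_Q = C_{A0}−C_A−C_P = 1.983 mol/L; C_P/C_Q = 0.182.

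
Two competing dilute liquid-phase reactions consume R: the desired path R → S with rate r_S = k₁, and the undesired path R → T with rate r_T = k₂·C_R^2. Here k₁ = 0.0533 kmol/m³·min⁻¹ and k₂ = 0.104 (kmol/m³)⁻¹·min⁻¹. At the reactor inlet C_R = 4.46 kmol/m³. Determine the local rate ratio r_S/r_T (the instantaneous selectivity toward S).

0.0258

S_{S/T} = r_S/r_T = (k₁)/(k₂·C_R^2) = (k₁/k₂)·C_R^-2.
= (0.0533) / (0.104×4.460^2) = 0.05330/2.069 = 0.0258.
The undesired path is higher order in R, so low C_R (CSTR or dilute feed) favours S.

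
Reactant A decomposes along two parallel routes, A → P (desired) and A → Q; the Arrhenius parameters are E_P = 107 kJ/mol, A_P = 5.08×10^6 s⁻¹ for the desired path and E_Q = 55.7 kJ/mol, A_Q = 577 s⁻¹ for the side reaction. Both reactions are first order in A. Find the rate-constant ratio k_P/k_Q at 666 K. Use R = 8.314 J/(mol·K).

With equal orders, S_{P/Q} = k_P/k_Q = (A_P/A_Q)·exp[(E_Q−E_P)/(RT)].
(E_Q−E_P)/(RT) = (55.7−107)×10³/(8.314×666) = -51300/5537 = -9.265.
k_P/k_Q = (5.08×10^6/577)·exp(-9.265) = 8804 × 9.471×10^-5 = 0.834.
Since E_P > E_Q, raising the temperature improves selectivity toward P.

0.834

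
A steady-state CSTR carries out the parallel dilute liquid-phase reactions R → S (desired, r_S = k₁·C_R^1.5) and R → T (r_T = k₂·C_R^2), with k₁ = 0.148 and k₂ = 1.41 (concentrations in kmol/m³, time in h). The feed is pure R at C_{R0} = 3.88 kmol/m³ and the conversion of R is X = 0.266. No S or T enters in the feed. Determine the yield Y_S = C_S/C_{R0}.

0.0156

Exit C_R = C_{R0}(1−X) = 3.88×0.734 = 2.848 kmol/m³.
Rates in a CSTR are evaluated at the outlet concentration: r_S = 0.148×2.848^1.5 = 0.7113, r_T = 1.41×2.848^2 = 11.44.
Fraction of consumed R going to S: r_S/(r_S+r_T) = 0.05856.
C_S = 0.05856·C_{R0}·X = 0.05856×3.88×0.266 = 0.0604 kmol/m³; Y_S = C_S/C_{R0} = 0.0156.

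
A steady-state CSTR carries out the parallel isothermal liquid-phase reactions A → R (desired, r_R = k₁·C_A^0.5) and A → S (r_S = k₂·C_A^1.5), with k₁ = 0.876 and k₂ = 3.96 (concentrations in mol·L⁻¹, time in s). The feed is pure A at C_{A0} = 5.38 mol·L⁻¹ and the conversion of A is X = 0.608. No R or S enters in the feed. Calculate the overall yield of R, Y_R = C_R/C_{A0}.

0.0577

Exit C_A = C_{A0}(1−X) = 5.38×0.392 = 2.109 mol·L⁻¹.
A CSTR operates uniformly at the exit composition, giving r_R = 1.272 and r_S = 12.13 (each k·C_A^n at C_A = 2.109).
Fraction of consumed A going to R: r_R/(r_R+r_S) = 0.09493.
C_R = 0.09493·C_{A0}·X = 0.09493×5.38×0.608 = 0.311 mol·L⁻¹; Y_R = C_R/C_{A0} = 0.0577.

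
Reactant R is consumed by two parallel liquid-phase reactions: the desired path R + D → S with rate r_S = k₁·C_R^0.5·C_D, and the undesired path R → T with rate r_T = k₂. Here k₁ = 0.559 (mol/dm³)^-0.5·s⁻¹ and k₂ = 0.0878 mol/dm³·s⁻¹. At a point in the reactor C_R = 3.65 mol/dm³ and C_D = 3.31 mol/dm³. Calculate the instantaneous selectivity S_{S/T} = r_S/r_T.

40.3

S_{S/T} = r_S/r_T = (k₁·C_R^0.5·C_D)/(k₂) = (k₁/k₂)·C_R^0.5·C_D.
= (0.559×3.650^0.5×3.310) / (0.0878) = 3.535/0.08780 = 40.3.
Since the desired path is higher order in R, keeping C_R high (PFR or concentrated feed) favours S.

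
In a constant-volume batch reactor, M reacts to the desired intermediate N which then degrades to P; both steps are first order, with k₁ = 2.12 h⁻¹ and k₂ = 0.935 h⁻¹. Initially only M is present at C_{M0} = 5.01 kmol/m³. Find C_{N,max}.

2.63 kmol/m³

For a first-order series the maximum intermediate yield is C_{N,max}/C_{M0} = (k₁/k₂)^[k₂/(k₂−k₁)].
= (2.12/0.935)^(0.935/(0.935−2.12)) = (2.267)^(-0.7890) = 0.5242.
C_{N,max} = 0.5242×5.01 = 2.63 kmol/m³.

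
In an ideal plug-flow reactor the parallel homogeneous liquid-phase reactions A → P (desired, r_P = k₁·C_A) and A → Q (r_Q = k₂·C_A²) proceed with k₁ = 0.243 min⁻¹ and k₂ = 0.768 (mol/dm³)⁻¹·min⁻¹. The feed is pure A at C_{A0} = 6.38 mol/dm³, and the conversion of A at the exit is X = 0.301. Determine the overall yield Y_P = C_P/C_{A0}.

0.0168

C_A = C_{A0}(1−X) = 4.460 mol/dm³.
Along a PFR/batch, dC_P/dC_A = −r_P/(r_P+r_Q) = −k₁/(k₁+k₂·C_A).
Integrating from C_{A0} to C_A: C_P = (0.243/0.768)·ln[(0.243+0.768·6.38)/(0.243+0.768·4.46)] = 0.3164·ln(5.143/3.668) = 0.1069 mol/dm³.
Y_P = C_P/C_{A0} = 0.1069/6.38 = 0.0168.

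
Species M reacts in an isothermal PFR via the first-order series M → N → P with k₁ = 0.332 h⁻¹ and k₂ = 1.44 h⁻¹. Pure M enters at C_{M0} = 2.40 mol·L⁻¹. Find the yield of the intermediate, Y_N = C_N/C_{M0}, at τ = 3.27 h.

Solving the coupled first-order balances gives C_N(τ) = [k₁/(k₂−k₁)]·C_{M0}·(e^(−k₁τ) − e^(−k₂τ)).
e^(−k₁τ) = e^(−0.332×3.27) = e^(−1.086) = 0.3377; e^(−k₂τ) = e^(−4.709) = 0.009016.
C_N = 0.332×2.40/(1.44−0.332) × (0.3377−0.009016) = 0.7191×0.3287 = 0.2364 mol·L⁻¹.
Y_N = C_N/C_{M0} = 0.2364/2.40 = 0.0985.

0.0985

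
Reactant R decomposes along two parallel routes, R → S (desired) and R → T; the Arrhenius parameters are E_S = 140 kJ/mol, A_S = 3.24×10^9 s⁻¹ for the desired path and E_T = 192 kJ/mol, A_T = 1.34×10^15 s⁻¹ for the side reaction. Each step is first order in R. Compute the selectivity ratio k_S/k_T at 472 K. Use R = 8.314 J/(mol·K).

With equal orders, S_{S/T} = k_S/k_T = (A_S/A_T)·exp[(E_T−E_S)/(RT)].
(E_T−E_S)/(RT) = (192−140)×10³/(8.314×472) = 52000/3924 = 13.25.
k_S/k_T = (3.24×10^9/1.34×10^15)·exp(13.25) = 2.418×10^-6 × 5.687×10^5 = 1.38.
Since E_S < E_T, lowering the temperature improves selectivity toward S.

1.38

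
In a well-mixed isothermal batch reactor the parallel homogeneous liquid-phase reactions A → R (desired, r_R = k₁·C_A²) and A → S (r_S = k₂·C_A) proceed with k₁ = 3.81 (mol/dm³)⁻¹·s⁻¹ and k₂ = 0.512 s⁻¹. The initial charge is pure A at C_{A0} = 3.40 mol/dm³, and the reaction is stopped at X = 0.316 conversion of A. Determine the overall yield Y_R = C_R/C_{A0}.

0.302

C_A = C_{A0}(1−X) = 2.326 mol/dm³.
Along a PFR/batch, dC_S/dC_A = −r_S/(r_R+r_S) = −k₂/(k₂+k₁·C_A).
Integrating from C_{A0} to C_A: C_S = (0.512/3.81)·ln[(0.512+3.81·3.40)/(0.512+3.81·2.33)] = 0.1344·ln(13.47/9.373) = 0.04870 mol/dm³.
Then C_R = (C_{A0}−C_A) − C_S = 1.074 − 0.04870 = 1.026 mol/dm³.
Y_R = C_R/C_{A0} = 1.026/3.40 = 0.302.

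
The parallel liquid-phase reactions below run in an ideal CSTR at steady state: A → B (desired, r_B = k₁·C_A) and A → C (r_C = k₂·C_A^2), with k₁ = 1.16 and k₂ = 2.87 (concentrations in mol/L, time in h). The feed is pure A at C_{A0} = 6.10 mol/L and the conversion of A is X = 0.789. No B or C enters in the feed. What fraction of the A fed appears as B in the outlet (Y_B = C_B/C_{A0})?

Exit C_A = C_{A0}(1−X) = 6.10×0.211 = 1.287 mol/L.
Rates in a CSTR are evaluated at the outlet concentration: r_B = 1.16×1.287 = 1.493, r_C = 2.87×1.287^2 = 4.755.
Fraction of consumed A going to B: r_B/(r_B+r_C) = 0.2390.
C_B = 0.2390·C_{A0}·X = 0.2390×6.10×0.789 = 1.15 mol/L; Y_B = C_B/C_{A0} = 0.189.

0.189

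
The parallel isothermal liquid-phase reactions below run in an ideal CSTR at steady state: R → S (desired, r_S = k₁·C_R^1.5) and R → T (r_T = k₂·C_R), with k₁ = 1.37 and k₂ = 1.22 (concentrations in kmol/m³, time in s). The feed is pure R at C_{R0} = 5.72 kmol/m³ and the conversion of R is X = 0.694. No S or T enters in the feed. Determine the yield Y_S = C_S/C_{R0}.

0.415

Exit C_R = C_{R0}(1−X) = 5.72×0.306 = 1.750 kmol/m³.
A CSTR operates uniformly at the exit composition, giving r_S = 3.172 and r_T = 2.135 (each k·C_R^n at C_R = 1.750).
Fraction of consumed R going to S: r_S/(r_S+r_T) = 0.5977.
C_S = 0.5977·C_{R0}·X = 0.5977×5.72×0.694 = 2.37 kmol/m³; Y_S = C_S/C_{R0} = 0.415.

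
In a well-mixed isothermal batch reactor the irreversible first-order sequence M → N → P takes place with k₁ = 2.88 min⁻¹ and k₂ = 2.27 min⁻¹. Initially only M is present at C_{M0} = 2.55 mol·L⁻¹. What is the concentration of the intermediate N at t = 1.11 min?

0.477 mol·L⁻¹

The intermediate concentration in a first-order A→B→C sequence is C_N = k₁C_{M0}(e^(−k₁t) − e^(−k₂t))/(k₂−k₁).
e^(−k₁t) = e^(−2.88×1.11) = e^(−3.197) = 0.04089; e^(−k₂t) = e^(−2.520) = 0.08048.
C_N = 2.88×2.55/(2.27−2.88) × (0.04089−0.08048) = (-12.04)×(-0.03959) = 0.4766 mol·L⁻¹.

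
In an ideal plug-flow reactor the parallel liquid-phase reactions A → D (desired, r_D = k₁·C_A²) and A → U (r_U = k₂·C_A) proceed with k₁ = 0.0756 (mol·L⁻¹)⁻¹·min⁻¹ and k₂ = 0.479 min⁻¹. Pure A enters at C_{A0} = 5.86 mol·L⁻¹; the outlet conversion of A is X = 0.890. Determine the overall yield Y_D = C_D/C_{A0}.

0.287

C_A = C_{A0}(1−X) = 0.6446 mol·L⁻¹.
Along a PFR/batch, dC_U/dC_A = −r_U/(r_D+r_U) = −k₂/(k₂+k₁·C_A).
Integrating from C_{A0} to C_A: C_U = (0.479/0.0756)·ln[(0.479+0.0756·5.86)/(0.479+0.0756·0.645)] = 6.336·ln(0.9220/0.5277) = 3.535 mol·L⁻¹.
Then C_D = (C_{A0}−C_A) − C_U = 5.215 − 3.535 = 1.680 mol·L⁻¹.
Y_D = C_D/C_{A0} = 1.680/5.86 = 0.287.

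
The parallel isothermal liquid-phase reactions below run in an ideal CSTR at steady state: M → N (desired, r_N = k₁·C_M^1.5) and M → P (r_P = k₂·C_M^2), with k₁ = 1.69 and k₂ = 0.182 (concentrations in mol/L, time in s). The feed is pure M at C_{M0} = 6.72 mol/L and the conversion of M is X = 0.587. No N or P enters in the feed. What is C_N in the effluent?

3.34 mol/L

Exit C_M = C_{M0}(1−X) = 6.72×0.413 = 2.775 mol/L.
In a CSTR the entire volume is at exit conditions, so r_N = 1.69×2.775^1.5 = 7.814 and r_P = 0.182×2.775^2 = 1.402.
Fraction of consumed M going to N: r_N/(r_N+r_P) = 0.8479.
C_N = 0.8479·C_{M0}·X = 0.8479×6.72×0.587 = 3.34 mol/L.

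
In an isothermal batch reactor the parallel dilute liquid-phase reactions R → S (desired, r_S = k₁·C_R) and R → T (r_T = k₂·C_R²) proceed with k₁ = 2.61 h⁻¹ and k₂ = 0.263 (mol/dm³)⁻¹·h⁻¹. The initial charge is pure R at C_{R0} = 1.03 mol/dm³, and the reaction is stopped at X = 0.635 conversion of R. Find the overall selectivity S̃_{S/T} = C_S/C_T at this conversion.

14.2

C_R = C_{R0}(1−X) = 0.3760 mol/dm³.
Along a PFR/batch, dC_S/dC_R = −r_S/(r_S+r_T) = −k₁/(k₁+k₂·C_R).
Integrating from C_{R0} to C_R: C_S = (2.61/0.263)·ln[(2.61+0.263·1.03)/(2.61+0.263·0.376)] = 9.924·ln(2.881/2.709) = 0.6110 mol/dm³.
C_T = (C_{R0}−C_R)−C_S = 0.04307 mol/dm³; S̃_{S/T} = 0.6110/0.04307 = 14.2.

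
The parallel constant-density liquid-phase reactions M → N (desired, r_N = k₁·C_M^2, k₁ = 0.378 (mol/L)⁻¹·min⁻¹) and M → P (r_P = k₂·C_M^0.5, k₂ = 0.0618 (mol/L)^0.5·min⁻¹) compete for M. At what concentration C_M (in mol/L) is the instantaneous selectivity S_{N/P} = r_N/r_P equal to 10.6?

S_{N/P} = (k₁/k₂)·C_M^1.5 ⇒ C_M = (S·k₂/k₁)^(1/1.5).
= (10.6×0.0618/0.378)^(0.6667) = (1.733)^(0.6667) = 1.44 mol/L.

1.44 mol/L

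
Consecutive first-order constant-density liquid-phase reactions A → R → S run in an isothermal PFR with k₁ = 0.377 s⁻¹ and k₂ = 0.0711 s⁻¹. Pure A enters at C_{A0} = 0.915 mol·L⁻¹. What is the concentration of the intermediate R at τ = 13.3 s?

0.431 mol·L⁻¹

Solving the coupled first-order balances gives C_R(τ) = [k₁/(k₂−k₁)]·C_{A0}·(e^(−k₁τ) − e^(−k₂τ)).
e^(−k₁τ) = e^(−0.377×13.3) = e^(−5.014) = 0.006644; e^(−k₂τ) = e^(−0.9456) = 0.3884.
C_R = 0.377×0.915/(0.0711−0.377) × (0.006644−0.3884) = (-1.128)×(-0.3818) = 0.4305 mol·L⁻¹.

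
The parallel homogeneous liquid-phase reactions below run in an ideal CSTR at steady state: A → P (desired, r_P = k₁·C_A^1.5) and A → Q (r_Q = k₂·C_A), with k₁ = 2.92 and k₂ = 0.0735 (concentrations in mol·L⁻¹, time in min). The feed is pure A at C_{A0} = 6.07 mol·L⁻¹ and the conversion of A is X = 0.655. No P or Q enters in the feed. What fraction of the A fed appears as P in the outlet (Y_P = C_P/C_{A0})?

0.644

Exit C_A = C_{A0}(1−X) = 6.07×0.345 = 2.094 mol·L⁻¹.
Rates in a CSTR are evaluated at the outlet concentration: r_P = 2.92×2.094^1.5 = 8.849, r_Q = 0.0735×2.094 = 0.1539.
Fraction of consumed A going to P: r_P/(r_P+r_Q) = 0.9829.
C_P = 0.9829·C_{A0}·X = 0.9829×6.07×0.655 = 3.91 mol·L⁻¹; Y_P = C_P/C_{A0} = 0.644.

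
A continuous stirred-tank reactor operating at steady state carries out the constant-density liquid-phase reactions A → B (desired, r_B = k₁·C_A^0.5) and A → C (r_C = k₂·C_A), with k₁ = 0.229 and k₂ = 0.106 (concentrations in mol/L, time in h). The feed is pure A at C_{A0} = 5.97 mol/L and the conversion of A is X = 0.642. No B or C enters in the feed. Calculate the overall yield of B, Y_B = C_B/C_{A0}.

Exit C_A = C_{A0}(1−X) = 5.97×0.358 = 2.137 mol/L.
In a CSTR the entire volume is at exit conditions, so r_B = 0.229×2.137^0.5 = 0.3348 and r_C = 0.106×2.137 = 0.2265.
Fraction of consumed A going to B: r_B/(r_B+r_C) = 0.5964.
C_B = 0.5964·C_{A0}·X = 0.5964×5.97×0.642 = 2.29 mol/L; Y_B = C_B/C_{A0} = 0.383.

0.383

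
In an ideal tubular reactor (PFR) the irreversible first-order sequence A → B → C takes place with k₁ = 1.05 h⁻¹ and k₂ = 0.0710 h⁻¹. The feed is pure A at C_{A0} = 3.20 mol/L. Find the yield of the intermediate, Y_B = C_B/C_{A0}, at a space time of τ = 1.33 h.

For first-order series with pure A initially, C_B(τ) = k₁C_{A0}/(k₂−k₁)·(e^(−k₁τ) − e^(−k₂τ)).
e^(−k₁τ) = e^(−1.05×1.33) = e^(−1.397) = 0.2475; e^(−k₂τ) = e^(−0.09443) = 0.9099.
C_B = 1.05×3.20/(0.0710−1.05) × (0.2475−0.9099) = (-3.432)×(-0.6624) = 2.274 mol/L.
Y_B = C_B/C_{A0} = 2.274/3.20 = 0.710.

0.710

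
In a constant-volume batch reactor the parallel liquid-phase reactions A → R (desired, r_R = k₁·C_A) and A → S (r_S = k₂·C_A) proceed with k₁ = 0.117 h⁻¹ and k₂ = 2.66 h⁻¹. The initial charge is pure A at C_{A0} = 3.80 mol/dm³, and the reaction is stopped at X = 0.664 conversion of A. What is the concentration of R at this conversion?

0.106 mol/dm³

C_A = C_{A0}(1−X) = 1.277 mol/dm³.
Both paths are first order in A, so the instantaneous fraction to R is constant: dC_R/d(−C_A) = k₁/(k₁+k₂) = 0.04213.
C_R = 0.04213·(C_{A0}−C_A) = 0.04213×2.523 = 0.106 mol/dm³.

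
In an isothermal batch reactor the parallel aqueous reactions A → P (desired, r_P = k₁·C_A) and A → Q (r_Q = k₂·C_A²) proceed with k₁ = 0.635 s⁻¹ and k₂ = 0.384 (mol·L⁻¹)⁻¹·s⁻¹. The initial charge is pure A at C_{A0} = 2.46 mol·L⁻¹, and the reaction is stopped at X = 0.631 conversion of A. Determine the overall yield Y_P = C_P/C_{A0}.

0.318

C_A = C_{A0}(1−X) = 0.9077 mol·L⁻¹.
Along a PFR/batch, dC_P/dC_A = −r_P/(r_P+r_Q) = −k₁/(k₁+k₂·C_A).
Integrating from C_{A0} to C_A: C_P = (0.635/0.384)·ln[(0.635+0.384·2.46)/(0.635+0.384·0.908)] = 1.654·ln(1.580/0.9836) = 0.7834 mol·L⁻¹.
Y_P = C_P/C_{A0} = 0.7834/2.46 = 0.318.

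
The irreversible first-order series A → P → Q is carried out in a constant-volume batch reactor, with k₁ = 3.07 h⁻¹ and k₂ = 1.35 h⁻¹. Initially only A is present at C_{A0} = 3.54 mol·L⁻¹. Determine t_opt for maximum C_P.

0.478 h

Setting dC_P/dt = 0 gives t_opt = ln(k₂/k₁)/(k₂−k₁).
= ln(1.35/3.07)/(1.35−3.07) = ln(0.4397)/-1.720 = -0.8216/-1.720 = 0.478 h.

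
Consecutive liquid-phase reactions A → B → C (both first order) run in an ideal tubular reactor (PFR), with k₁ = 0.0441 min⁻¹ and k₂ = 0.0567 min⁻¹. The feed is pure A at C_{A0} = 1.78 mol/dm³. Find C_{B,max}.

At the optimum, C_{B,max}/C_{A0} = (k₁/k₂)^[k₂/(k₂−k₁)].
= (0.0441/0.0567)^(0.0567/(0.0567−0.0441)) = (0.7778)^(4.500) = 0.3227.
C_{B,max} = 0.3227×1.78 = 0.574 mol/dm³.

0.574 mol/dm³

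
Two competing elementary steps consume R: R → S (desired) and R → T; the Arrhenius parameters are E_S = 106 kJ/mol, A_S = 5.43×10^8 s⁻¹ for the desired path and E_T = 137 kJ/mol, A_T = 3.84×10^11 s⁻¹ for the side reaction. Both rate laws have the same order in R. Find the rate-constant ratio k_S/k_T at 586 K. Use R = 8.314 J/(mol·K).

0.820

k_S/k_T = (A_S/A_T)·exp[−(E_S−E_T)/(RT)] = (A_S/A_T)·exp[(E_T−E_S)/(RT)].
(E_T−E_S)/(RT) = (137−106)×10³/(8.314×586) = 31000/4872 = 6.363.
k_S/k_T = (5.43×10^8/3.84×10^11)·exp(6.363) = 0.001414 × 579.9 = 0.820.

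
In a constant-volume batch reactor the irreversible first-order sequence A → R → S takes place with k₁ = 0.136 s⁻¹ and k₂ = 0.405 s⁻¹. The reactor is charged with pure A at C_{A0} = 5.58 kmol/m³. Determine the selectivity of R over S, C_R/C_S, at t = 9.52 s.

The intermediate concentration in a first-order A→B→C sequence is C_R = k₁C_{A0}(e^(−k₁t) − e^(−k₂t))/(k₂−k₁).
e^(−k₁t) = e^(−0.136×9.52) = e^(−1.295) = 0.2740; e^(−k₂t) = e^(−3.856) = 0.02116.
C_R = 0.136×5.58/(0.405−0.136) × (0.2740−0.02116) = 2.821×0.2528 = 0.7132 kmol/m³.
C_A = C_{A0}e^(−k₁t) = 1.529 kmol/m³, so C_S = C_{A0}−C_A−C_R = 3.338 kmol/m³; C_R/C_S = 0.214.

0.214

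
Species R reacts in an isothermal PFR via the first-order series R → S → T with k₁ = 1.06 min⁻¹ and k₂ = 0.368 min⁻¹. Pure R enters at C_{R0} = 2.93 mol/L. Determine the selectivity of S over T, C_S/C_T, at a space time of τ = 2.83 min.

Solving the coupled first-order balances gives C_S(τ) = [k₁/(k₂−k₁)]·C_{R0}·(e^(−k₁τ) − e^(−k₂τ)).
e^(−k₁τ) = e^(−1.06×2.83) = e^(−3.000) = 0.04980; e^(−k₂τ) = e^(−1.041) = 0.3529.
C_S = 1.06×2.93/(0.368−1.06) × (0.04980−0.3529) = (-4.488)×(-0.3031) = 1.361 mol/L.
C_R = C_{R0}e^(−k₁τ) = 0.1459 mol/L, so C_T = C_{R0}−C_R−C_S = 1.424 mol/L; C_S/C_T = 0.956.

0.956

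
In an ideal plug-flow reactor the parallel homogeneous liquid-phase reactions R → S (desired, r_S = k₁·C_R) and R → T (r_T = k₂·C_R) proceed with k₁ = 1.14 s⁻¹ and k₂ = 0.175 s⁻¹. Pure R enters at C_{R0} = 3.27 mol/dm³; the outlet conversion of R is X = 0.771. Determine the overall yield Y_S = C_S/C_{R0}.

0.668

C_R = C_{R0}(1−X) = 0.7488 mol/dm³.
Both paths are first order in R, so the instantaneous fraction to S is constant: dC_S/d(−C_R) = k₁/(k₁+k₂) = 0.8669.
C_S = 0.8669·(C_{R0}−C_R) = 0.8669×2.521 = 2.19 mol/dm³.
Y_S = C_S/C_{R0} = 2.186/3.27 = 0.668.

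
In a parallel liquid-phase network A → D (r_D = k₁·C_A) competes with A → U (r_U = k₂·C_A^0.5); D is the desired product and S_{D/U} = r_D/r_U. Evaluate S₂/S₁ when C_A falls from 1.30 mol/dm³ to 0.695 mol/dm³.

S_{D/U} = (k₁/k₂)·C_A^0.5, so S₂/S₁ = (C_{A,2}/C_{A,1})^0.5.
= (0.695/1.30)^0.5 = (0.5346)^0.5 = 0.731.
Selectivity toward D falls as C_A falls — high-concentration operation is favoured.

0.731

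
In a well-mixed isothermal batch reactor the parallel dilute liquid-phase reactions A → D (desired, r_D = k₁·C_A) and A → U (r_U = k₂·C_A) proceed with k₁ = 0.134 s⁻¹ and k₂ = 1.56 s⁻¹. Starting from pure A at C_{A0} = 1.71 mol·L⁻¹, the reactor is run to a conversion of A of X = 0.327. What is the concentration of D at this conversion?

0.0442 mol·L⁻¹

C_A = C_{A0}(1−X) = 1.151 mol·L⁻¹.
Both paths are first order in A, so the instantaneous fraction to D is constant: dC_D/d(−C_A) = k₁/(k₁+k₂) = 0.07910.
C_D = 0.07910·(C_{A0}−C_A) = 0.07910×0.5592 = 0.0442 mol·L⁻¹.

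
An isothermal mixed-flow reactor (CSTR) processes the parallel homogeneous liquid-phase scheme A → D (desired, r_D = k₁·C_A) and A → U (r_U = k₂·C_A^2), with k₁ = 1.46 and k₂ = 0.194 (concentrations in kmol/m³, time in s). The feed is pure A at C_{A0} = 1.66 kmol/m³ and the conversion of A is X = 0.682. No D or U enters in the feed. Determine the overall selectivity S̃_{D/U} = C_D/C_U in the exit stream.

14.3

Exit C_A = C_{A0}(1−X) = 1.66×0.318 = 0.5279 kmol/m³.
In a CSTR the entire volume is at exit conditions, so r_D = 1.46×0.5279 = 0.7707 and r_U = 0.194×0.5279^2 = 0.05406.
Overall selectivity = C_D/C_U = r_Dτ/(r_Uτ) = r_D/r_U = 14.3.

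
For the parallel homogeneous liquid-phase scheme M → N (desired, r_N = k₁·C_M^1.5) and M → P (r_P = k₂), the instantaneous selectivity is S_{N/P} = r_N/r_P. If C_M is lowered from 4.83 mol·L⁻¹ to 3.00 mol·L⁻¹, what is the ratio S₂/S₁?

S_{N/P} = (k₁/k₂)·C_M^1.5, so S₂/S₁ = (C_{M,2}/C_{M,1})^1.5.
= (3.00/4.83)^1.5 = (0.6211)^1.5 = 0.490.
Selectivity toward N falls as C_M falls — high-concentration operation is favoured.

0.490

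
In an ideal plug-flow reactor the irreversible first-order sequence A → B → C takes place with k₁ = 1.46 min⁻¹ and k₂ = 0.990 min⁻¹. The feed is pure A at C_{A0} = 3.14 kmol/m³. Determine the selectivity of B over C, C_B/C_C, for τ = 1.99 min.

0.386

For first-order series with pure A initially, C_B(τ) = k₁C_{A0}/(k₂−k₁)·(e^(−k₁τ) − e^(−k₂τ)).
e^(−k₁τ) = e^(−1.46×1.99) = e^(−2.905) = 0.05473; e^(−k₂τ) = e^(−1.970) = 0.1394.
C_B = 1.46×3.14/(0.990−1.46) × (0.05473−0.1394) = (-9.754)×(-0.08472) = 0.8263 kmol/m³.
C_A = C_{A0}e^(−k₁τ) = 0.1718 kmol/m³, so C_C = C_{A0}−C_A−C_B = 2.142 kmol/m³; C_B/C_C = 0.386.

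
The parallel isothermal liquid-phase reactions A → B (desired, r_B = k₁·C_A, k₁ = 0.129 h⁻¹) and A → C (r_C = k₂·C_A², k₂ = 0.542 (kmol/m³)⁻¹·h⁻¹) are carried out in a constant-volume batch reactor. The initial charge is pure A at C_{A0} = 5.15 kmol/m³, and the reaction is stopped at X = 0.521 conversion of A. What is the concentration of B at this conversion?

C_A = C_{A0}(1−X) = 2.467 kmol/m³.
Along a PFR/batch, dC_B/dC_A = −r_B/(r_B+r_C) = −k₁/(k₁+k₂·C_A).
Integrating from C_{A0} to C_A: C_B = (0.129/0.542)·ln[(0.129+0.542·5.15)/(0.129+0.542·2.47)] = 0.2380·ln(2.920/1.466) = 0.1640 kmol/m³.

0.164 kmol/m³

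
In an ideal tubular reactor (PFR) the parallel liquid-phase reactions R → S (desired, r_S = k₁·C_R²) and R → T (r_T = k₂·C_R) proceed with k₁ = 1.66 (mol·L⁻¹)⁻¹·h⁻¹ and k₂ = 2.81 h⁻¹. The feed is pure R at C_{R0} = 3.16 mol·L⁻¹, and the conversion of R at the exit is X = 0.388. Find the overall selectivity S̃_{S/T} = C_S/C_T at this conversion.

1.49

C_R = C_{R0}(1−X) = 1.934 mol·L⁻¹.
Along a PFR/batch, dC_T/dC_R = −r_T/(r_S+r_T) = −k₂/(k₂+k₁·C_R).
Integrating from C_{R0} to C_R: C_T = (2.81/1.66)·ln[(2.81+1.66·3.16)/(2.81+1.66·1.93)] = 1.693·ln(8.056/6.020) = 0.4930 mol·L⁻¹.
Then C_S = (C_{R0}−C_R) − C_T = 1.226 − 0.4930 = 0.7331 mol·L⁻¹.
S̃_{S/T} = C_S/C_T = 0.7331/0.4930 = 1.49.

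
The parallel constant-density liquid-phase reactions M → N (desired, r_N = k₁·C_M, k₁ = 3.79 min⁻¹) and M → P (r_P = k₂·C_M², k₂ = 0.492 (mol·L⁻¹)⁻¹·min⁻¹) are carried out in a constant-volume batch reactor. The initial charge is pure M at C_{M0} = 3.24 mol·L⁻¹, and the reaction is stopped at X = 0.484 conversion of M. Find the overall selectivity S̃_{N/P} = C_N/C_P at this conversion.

C_M = C_{M0}(1−X) = 1.672 mol·L⁻¹.
Along a PFR/batch, dC_N/dC_M = −r_N/(r_N+r_P) = −k₁/(k₁+k₂·C_M).
Integrating from C_{M0} to C_M: C_N = (3.79/0.492)·ln[(3.79+0.492·3.24)/(3.79+0.492·1.67)] = 7.703·ln(5.384/4.613) = 1.191 mol·L⁻¹.
C_P = (C_{M0}−C_M)−C_N = 0.3767 mol·L⁻¹; S̃_{N/P} = 1.191/0.3767 = 3.16.

3.16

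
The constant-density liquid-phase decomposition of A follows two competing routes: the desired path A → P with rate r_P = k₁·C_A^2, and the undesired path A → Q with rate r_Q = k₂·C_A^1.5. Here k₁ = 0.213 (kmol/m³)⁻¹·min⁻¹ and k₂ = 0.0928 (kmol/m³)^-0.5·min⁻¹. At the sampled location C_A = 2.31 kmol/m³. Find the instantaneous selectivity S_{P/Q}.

3.49

S_{P/Q} = r_P/r_Q = (k₁·C_A^2)/(k₂·C_A^1.5) = (k₁/k₂)·C_A^0.5.
= (0.213×2.310^2) / (0.0928×2.310^1.5) = 1.137/0.3258 = 3.49.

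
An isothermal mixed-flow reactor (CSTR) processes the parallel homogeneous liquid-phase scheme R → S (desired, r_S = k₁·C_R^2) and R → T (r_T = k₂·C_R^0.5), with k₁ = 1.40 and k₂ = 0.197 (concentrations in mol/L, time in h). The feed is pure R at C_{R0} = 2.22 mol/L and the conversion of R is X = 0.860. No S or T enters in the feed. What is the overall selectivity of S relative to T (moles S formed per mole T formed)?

Exit C_R = C_{R0}(1−X) = 2.22×0.140 = 0.3108 mol/L.
In a CSTR the entire volume is at exit conditions, so r_S = 1.40×0.3108^2 = 0.1352 and r_T = 0.197×0.3108^0.5 = 0.1098.
Overall selectivity = C_S/C_T = r_Sτ/(r_Tτ) = r_S/r_T = 1.23.

1.23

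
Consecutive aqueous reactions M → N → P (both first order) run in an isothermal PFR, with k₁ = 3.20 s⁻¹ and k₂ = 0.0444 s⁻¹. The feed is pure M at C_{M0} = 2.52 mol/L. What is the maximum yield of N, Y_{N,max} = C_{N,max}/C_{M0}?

0.942

At the optimum, C_{N,max}/C_{M0} = (k₁/k₂)^[k₂/(k₂−k₁)].
= (3.20/0.0444)^(0.0444/(0.0444−3.20)) = (72.07)^(-0.01407) = 0.9416.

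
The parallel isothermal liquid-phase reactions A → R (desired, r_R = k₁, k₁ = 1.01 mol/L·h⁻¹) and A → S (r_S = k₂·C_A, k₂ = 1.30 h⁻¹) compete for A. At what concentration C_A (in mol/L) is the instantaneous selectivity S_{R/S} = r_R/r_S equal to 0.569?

S_{R/S} = (k₁/k₂)·C_A⁻¹ ⇒ C_A = (S·k₂/k₁)^(-1).
= (0.569×1.30/1.01)^(-1) = (0.7324)^(-1) = 1.37 mol/L.

1.37 mol/L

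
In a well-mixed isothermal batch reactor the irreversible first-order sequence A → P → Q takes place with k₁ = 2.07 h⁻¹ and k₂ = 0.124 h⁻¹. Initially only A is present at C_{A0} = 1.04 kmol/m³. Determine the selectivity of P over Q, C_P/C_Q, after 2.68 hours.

Solving the coupled first-order balances gives C_P(t) = [k₁/(k₂−k₁)]·C_{A0}·(e^(−k₁t) − e^(−k₂t)).
e^(−k₁t) = e^(−2.07×2.68) = e^(−5.548) = 0.003897; e^(−k₂t) = e^(−0.3323) = 0.7173.
C_P = 2.07×1.04/(0.124−2.07) × (0.003897−0.7173) = (-1.106)×(-0.7134) = 0.7892 kmol/m³.
C_A = C_{A0}e^(−k₁t) = 0.004053 kmol/m³, so C_Q = C_{A0}−C_A−C_P = 0.2468 kmol/m³; C_P/C_Q = 3.20.

3.20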